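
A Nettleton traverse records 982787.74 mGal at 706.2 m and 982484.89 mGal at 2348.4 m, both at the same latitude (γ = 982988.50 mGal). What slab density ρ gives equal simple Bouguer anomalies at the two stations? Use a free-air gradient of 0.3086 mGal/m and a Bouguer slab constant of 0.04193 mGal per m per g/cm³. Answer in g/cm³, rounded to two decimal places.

Δg_obs = 982484.89 − 982787.74 = -302.85 mGal over Δh = 2348.4 − 706.2 = 1642.2 m
Equal Bouguer anomalies ⇒ Δg_obs + (0.3086 − 0.04193ρ)·Δh = 0
0.3086 − 0.04193ρ = −Δg_obs/Δh = 0.18442
ρ = (0.3086 − 0.18442) / 0.04193 = 2.96 g/cm³

2.96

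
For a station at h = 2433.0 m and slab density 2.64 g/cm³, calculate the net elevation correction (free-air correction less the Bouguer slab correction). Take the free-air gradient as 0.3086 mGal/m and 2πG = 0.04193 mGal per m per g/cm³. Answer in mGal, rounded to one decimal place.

481.5

Combined gradient = 0.3086 − 0.04193 × 2.64 = 0.1979048 mGal/m
Combined elevation correction = 0.1979048 × 2433.0 = 481.5 mGal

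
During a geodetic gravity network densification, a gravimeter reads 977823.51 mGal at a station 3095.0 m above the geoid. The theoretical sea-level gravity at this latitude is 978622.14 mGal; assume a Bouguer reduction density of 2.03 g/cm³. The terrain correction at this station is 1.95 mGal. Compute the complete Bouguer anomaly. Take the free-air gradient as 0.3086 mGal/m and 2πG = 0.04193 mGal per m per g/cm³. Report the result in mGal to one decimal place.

-105.0

Free-air correction = 0.3086 × 3095.0 = 955.12 mGal
Free-air anomaly = 977823.51 − 978622.14 + (955.12) = 156.49 mGal
Bouguer slab correction = 0.04193 × 2.03 × 3095.0 = 263.44 mGal
Simple Bouguer anomaly = 156.49 − (263.44) = -106.95 mGal
Complete Bouguer anomaly = -106.95 + 1.95 = -105.00 mGal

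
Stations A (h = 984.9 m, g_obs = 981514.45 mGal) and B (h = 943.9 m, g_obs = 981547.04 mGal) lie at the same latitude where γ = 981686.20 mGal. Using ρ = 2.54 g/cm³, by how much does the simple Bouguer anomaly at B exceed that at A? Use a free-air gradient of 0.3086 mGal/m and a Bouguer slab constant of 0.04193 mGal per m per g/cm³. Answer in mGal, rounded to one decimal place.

24.3

Δg_SB(A) = 981514.45 − 981686.20 + 0.3086×984.9 − 0.04193×2.54×984.9 = 27.30 mGal
Δg_SB(B) = 981547.04 − 981686.20 + 0.3086×943.9 − 0.04193×2.54×943.9 = 51.60 mGal
Difference = 51.60 − (27.30) = 24.30 mGal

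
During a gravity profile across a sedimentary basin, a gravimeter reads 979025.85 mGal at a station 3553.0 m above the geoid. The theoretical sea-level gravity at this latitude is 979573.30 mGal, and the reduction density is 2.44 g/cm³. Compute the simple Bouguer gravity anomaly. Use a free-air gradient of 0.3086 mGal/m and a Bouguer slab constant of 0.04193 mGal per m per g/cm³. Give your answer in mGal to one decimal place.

185.5

Free-air correction = 0.3086 × 3553.0 = 1096.46 mGal
Free-air anomaly = 979025.85 − 979573.30 + (1096.46) = 549.01 mGal
Bouguer slab correction = 0.04193 × 2.44 × 3553.0 = 363.50 mGal
Simple Bouguer anomaly = 549.01 − (363.50) = 185.51 mGal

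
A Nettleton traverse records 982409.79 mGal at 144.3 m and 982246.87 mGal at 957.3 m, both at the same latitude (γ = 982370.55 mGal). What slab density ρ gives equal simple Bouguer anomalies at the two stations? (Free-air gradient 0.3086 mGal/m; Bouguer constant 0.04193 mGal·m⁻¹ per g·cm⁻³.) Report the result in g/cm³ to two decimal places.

2.58

Δg_obs = 982246.87 − 982409.79 = -162.92 mGal over Δh = 957.3 − 144.3 = 813.0 m
Equal Bouguer anomalies ⇒ Δg_obs + (0.3086 − 0.04193ρ)·Δh = 0
0.3086 − 0.04193ρ = −Δg_obs/Δh = 0.20039
ρ = (0.3086 − 0.20039) / 0.04193 = 2.58 g/cm³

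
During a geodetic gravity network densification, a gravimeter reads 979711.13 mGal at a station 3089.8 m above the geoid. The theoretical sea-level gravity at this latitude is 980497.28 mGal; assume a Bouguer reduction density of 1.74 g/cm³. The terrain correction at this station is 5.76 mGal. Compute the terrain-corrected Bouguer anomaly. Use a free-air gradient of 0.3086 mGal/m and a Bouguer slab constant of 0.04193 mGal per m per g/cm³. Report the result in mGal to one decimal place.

-52.3

Free-air correction = 0.3086 × 3089.8 = 953.51 mGal
Free-air anomaly = 979711.13 − 980497.28 + (953.51) = 167.36 mGal
Bouguer slab correction = 0.04193 × 1.74 × 3089.8 = 225.43 mGal
Simple Bouguer anomaly = 167.36 − (225.43) = -58.07 mGal
Complete Bouguer anomaly = -58.07 + 5.76 = -52.31 mGal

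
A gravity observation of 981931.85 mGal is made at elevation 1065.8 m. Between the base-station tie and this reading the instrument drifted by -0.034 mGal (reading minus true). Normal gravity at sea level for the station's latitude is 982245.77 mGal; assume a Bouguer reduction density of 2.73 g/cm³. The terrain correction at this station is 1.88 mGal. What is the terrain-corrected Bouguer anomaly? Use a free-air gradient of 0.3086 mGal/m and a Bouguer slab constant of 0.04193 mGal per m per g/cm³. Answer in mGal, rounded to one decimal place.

Drift-corrected reading = 981931.85 − (-0.034) = 981931.884 mGal
Free-air correction = 0.3086 × 1065.8 = 328.91 mGal
Free-air anomaly = 981931.884 − 982245.77 + (328.91) = 15.024 mGal
Bouguer slab correction = 0.04193 × 2.73 × 1065.8 = 122.00 mGal
Simple Bouguer anomaly = 15.024 − (122.00) = -106.976 mGal
Complete Bouguer anomaly = -106.976 + 1.88 = -105.096 mGal

-105.1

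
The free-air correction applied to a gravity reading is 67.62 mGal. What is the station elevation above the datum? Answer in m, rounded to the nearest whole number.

h = 67.62 / 0.3086 = 219.12 m

219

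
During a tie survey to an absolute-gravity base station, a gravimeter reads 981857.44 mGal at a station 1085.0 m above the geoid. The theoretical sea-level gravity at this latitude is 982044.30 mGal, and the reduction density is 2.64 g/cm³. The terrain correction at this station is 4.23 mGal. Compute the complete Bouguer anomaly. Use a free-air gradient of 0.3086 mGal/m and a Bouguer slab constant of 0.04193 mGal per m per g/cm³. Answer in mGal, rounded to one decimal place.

Free-air correction = 0.3086 × 1085.0 = 334.83 mGal
Free-air anomaly = 981857.44 − 982044.30 + (334.83) = 147.97 mGal
Bouguer slab correction = 0.04193 × 2.64 × 1085.0 = 120.10 mGal
Simple Bouguer anomaly = 147.97 − (120.10) = 27.87 mGal
Complete Bouguer anomaly = 27.87 + 4.23 = 32.10 mGal

32.1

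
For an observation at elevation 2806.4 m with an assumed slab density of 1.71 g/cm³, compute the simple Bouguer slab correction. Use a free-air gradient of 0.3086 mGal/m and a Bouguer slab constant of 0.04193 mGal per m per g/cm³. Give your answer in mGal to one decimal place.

Bouguer slab correction = 0.04193 × 1.71 × 2806.4 = 201.2 mGal

201.2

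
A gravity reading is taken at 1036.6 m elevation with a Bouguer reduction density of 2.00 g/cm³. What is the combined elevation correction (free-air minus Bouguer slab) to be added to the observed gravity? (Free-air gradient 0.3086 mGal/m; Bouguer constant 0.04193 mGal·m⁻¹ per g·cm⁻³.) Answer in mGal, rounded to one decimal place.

Combined gradient = 0.3086 − 0.04193 × 2.00 = 0.2247400 mGal/m
Combined elevation correction = 0.2247400 × 1036.6 = 233.0 mGal

233.0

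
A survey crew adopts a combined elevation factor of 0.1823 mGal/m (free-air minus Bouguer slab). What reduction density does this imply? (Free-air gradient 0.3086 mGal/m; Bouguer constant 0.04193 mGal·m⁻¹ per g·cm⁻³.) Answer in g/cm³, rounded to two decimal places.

3.01

0.1823 = 0.3086 − 0.04193 × ρ
ρ = (0.3086 − 0.1823) / 0.04193 = 3.01 g/cm³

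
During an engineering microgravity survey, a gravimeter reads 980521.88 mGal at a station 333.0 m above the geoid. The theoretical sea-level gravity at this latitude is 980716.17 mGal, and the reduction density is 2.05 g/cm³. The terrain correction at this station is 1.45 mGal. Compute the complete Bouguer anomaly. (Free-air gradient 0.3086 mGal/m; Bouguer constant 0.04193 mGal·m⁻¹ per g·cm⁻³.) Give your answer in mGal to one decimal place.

Free-air correction = 0.3086 × 333.0 = 102.76 mGal
Free-air anomaly = 980521.88 − 980716.17 + (102.76) = -91.53 mGal
Bouguer slab correction = 0.04193 × 2.05 × 333.0 = 28.62 mGal
Simple Bouguer anomaly = -91.53 − (28.62) = -120.15 mGal
Complete Bouguer anomaly = -120.15 + 1.45 = -118.70 mGal

-118.7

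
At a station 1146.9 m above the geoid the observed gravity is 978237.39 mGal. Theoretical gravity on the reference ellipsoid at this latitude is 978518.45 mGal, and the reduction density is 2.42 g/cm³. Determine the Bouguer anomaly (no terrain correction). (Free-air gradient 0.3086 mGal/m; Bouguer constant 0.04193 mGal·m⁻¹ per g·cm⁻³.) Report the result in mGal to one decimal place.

-43.5

Free-air correction = 0.3086 × 1146.9 = 353.93 mGal
Free-air anomaly = 978237.39 − 978518.45 + (353.93) = 72.87 mGal
Bouguer slab correction = 0.04193 × 2.42 × 1146.9 = 116.38 mGal
Simple Bouguer anomaly = 72.87 − (116.38) = -43.51 mGal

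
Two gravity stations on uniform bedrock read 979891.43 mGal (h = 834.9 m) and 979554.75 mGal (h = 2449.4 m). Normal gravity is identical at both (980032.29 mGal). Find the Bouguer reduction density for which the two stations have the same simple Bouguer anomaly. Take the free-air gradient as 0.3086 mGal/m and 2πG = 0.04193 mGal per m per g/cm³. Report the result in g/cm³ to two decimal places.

Δg_obs = 979554.75 − 979891.43 = -336.68 mGal over Δh = 2449.4 − 834.9 = 1614.5 m
Equal Bouguer anomalies ⇒ Δg_obs + (0.3086 − 0.04193ρ)·Δh = 0
0.3086 − 0.04193ρ = −Δg_obs/Δh = 0.20854
ρ = (0.3086 − 0.20854) / 0.04193 = 2.39 g/cm³

2.39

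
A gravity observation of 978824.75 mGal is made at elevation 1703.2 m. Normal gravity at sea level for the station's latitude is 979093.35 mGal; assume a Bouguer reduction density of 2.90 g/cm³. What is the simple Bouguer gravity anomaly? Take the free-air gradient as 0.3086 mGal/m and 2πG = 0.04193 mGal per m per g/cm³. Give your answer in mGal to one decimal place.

49.9

Free-air correction = 0.3086 × 1703.2 = 525.61 mGal
Free-air anomaly = 978824.75 − 979093.35 + (525.61) = 257.01 mGal
Bouguer slab correction = 0.04193 × 2.90 × 1703.2 = 207.10 mGal
Simple Bouguer anomaly = 257.01 − (207.10) = 49.91 mGal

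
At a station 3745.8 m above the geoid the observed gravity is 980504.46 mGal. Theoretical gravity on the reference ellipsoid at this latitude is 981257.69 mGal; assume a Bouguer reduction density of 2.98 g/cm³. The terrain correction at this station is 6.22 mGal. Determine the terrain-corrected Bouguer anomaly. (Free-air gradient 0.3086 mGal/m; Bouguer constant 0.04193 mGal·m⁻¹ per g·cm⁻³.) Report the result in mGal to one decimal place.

Free-air correction = 0.3086 × 3745.8 = 1155.95 mGal
Free-air anomaly = 980504.46 − 981257.69 + (1155.95) = 402.72 mGal
Bouguer slab correction = 0.04193 × 2.98 × 3745.8 = 468.04 mGal
Simple Bouguer anomaly = 402.72 − (468.04) = -65.32 mGal
Complete Bouguer anomaly = -65.32 + 6.22 = -59.10 mGal

-59.1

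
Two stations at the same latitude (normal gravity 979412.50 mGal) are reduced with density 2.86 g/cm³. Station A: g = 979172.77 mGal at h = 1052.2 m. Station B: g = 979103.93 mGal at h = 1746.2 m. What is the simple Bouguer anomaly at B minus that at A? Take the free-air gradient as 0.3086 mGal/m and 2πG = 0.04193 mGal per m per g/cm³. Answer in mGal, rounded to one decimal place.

Δg_SB(A) = 979172.77 − 979412.50 + 0.3086×1052.2 − 0.04193×2.86×1052.2 = -41.20 mGal
Δg_SB(B) = 979103.93 − 979412.50 + 0.3086×1746.2 − 0.04193×2.86×1746.2 = 20.90 mGal
Difference = 20.90 − (-41.20) = 62.10 mGal

62.1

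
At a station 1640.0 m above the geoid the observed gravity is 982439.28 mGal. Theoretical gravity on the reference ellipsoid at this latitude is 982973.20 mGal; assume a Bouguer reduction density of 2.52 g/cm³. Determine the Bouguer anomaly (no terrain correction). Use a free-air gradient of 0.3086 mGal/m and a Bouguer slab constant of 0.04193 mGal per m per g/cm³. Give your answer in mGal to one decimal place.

-201.1

Free-air correction = 0.3086 × 1640.0 = 506.10 mGal
Free-air anomaly = 982439.28 − 982973.20 + (506.10) = -27.82 mGal
Bouguer slab correction = 0.04193 × 2.52 × 1640.0 = 173.29 mGal
Simple Bouguer anomaly = -27.82 − (173.29) = -201.11 mGal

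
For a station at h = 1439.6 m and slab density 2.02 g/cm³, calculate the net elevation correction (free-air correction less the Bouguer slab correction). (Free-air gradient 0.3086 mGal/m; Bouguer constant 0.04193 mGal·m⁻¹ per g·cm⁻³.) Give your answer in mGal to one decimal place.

322.3

Combined gradient = 0.3086 − 0.04193 × 2.02 = 0.2239014 mGal/m
Combined elevation correction = 0.2239014 × 1439.6 = 322.3 mGal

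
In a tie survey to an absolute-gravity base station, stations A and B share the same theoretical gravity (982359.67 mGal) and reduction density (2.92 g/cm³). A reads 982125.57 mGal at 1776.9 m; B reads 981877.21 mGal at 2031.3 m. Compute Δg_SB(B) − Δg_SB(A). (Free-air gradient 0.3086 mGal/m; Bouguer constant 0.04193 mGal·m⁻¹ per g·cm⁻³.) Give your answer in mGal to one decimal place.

Δg_SB(A) = 982125.57 − 982359.67 + 0.3086×1776.9 − 0.04193×2.92×1776.9 = 96.70 mGal
Δg_SB(B) = 981877.21 − 982359.67 + 0.3086×2031.3 − 0.04193×2.92×2031.3 = -104.30 mGal
Difference = -104.30 − (96.70) = -201.00 mGal

-201.0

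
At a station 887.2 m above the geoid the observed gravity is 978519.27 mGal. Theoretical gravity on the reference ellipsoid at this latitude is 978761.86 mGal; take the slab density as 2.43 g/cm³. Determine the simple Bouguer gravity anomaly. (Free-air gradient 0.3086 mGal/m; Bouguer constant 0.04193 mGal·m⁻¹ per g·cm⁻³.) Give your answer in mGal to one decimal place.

-59.2

Free-air correction = 0.3086 × 887.2 = 273.79 mGal
Free-air anomaly = 978519.27 − 978761.86 + (273.79) = 31.20 mGal
Bouguer slab correction = 0.04193 × 2.43 × 887.2 = 90.40 mGal
Simple Bouguer anomaly = 31.20 − (90.40) = -59.20 mGal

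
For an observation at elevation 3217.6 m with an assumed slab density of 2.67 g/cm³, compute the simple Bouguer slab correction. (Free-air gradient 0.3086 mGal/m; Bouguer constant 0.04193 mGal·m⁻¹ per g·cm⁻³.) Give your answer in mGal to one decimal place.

360.2

Bouguer slab correction = 0.04193 × 2.67 × 3217.6 = 360.2 mGal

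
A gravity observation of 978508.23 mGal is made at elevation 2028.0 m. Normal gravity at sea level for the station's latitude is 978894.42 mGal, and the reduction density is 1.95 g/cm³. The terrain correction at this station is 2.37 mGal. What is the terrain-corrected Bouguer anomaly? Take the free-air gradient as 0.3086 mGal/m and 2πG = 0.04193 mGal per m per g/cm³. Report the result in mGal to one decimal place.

Free-air correction = 0.3086 × 2028.0 = 625.84 mGal
Free-air anomaly = 978508.23 − 978894.42 + (625.84) = 239.65 mGal
Bouguer slab correction = 0.04193 × 1.95 × 2028.0 = 165.82 mGal
Simple Bouguer anomaly = 239.65 − (165.82) = 73.83 mGal
Complete Bouguer anomaly = 73.83 + 2.37 = 76.20 mGal

76.2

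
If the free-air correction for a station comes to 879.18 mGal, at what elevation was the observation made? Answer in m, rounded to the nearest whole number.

2849

h = 879.18 / 0.3086 = 2848.93 m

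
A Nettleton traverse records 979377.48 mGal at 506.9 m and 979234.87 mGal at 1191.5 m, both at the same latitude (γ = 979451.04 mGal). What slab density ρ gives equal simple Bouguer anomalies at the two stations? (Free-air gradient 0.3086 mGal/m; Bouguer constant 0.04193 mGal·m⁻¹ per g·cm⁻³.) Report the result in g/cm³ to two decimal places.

2.39

Δg_obs = 979234.87 − 979377.48 = -142.61 mGal over Δh = 1191.5 − 506.9 = 684.6 m
Equal Bouguer anomalies ⇒ Δg_obs + (0.3086 − 0.04193ρ)·Δh = 0
0.3086 − 0.04193ρ = −Δg_obs/Δh = 0.20831
ρ = (0.3086 − 0.20831) / 0.04193 = 2.39 g/cm³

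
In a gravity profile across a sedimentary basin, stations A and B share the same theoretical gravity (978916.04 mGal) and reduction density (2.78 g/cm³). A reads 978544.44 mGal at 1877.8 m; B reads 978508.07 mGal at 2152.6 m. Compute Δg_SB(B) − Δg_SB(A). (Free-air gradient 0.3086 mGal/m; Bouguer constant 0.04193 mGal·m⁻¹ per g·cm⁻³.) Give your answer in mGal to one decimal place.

Δg_SB(A) = 978544.44 − 978916.04 + 0.3086×1877.8 − 0.04193×2.78×1877.8 = -11.00 mGal
Δg_SB(B) = 978508.07 − 978916.04 + 0.3086×2152.6 − 0.04193×2.78×2152.6 = 5.40 mGal
Difference = 5.40 − (-11.00) = 16.40 mGal

16.4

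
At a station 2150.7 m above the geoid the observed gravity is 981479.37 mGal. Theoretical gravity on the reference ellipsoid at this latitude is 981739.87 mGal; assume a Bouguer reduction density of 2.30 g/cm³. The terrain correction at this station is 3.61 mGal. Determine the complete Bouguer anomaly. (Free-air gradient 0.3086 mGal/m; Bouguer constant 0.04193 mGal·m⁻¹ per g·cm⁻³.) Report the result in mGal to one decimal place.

199.4

Free-air correction = 0.3086 × 2150.7 = 663.71 mGal
Free-air anomaly = 981479.37 − 981739.87 + (663.71) = 403.21 mGal
Bouguer slab correction = 0.04193 × 2.30 × 2150.7 = 207.41 mGal
Simple Bouguer anomaly = 403.21 − (207.41) = 195.80 mGal
Complete Bouguer anomaly = 195.80 + 3.61 = 199.41 mGal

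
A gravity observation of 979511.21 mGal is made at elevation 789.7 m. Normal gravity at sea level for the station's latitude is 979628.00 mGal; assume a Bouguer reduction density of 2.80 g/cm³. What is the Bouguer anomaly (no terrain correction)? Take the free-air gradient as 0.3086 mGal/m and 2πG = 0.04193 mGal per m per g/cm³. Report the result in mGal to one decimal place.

34.2

Free-air correction = 0.3086 × 789.7 = 243.70 mGal
Free-air anomaly = 979511.21 − 979628.00 + (243.70) = 126.91 mGal
Bouguer slab correction = 0.04193 × 2.80 × 789.7 = 92.71 mGal
Simple Bouguer anomaly = 126.91 − (92.71) = 34.20 mGal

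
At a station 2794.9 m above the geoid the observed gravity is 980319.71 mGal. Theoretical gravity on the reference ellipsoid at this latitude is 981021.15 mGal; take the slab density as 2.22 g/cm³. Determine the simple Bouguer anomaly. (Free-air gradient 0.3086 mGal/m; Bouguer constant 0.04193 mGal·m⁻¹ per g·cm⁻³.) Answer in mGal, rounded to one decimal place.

-99.1

Free-air correction = 0.3086 × 2794.9 = 862.51 mGal
Free-air anomaly = 980319.71 − 981021.15 + (862.51) = 161.07 mGal
Bouguer slab correction = 0.04193 × 2.22 × 2794.9 = 260.16 mGal
Simple Bouguer anomaly = 161.07 − (260.16) = -99.09 mGal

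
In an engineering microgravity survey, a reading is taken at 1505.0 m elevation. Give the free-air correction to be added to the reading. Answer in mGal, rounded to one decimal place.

464.4

Free-air correction = 0.3086 × 1505.0 = 464.4 mGal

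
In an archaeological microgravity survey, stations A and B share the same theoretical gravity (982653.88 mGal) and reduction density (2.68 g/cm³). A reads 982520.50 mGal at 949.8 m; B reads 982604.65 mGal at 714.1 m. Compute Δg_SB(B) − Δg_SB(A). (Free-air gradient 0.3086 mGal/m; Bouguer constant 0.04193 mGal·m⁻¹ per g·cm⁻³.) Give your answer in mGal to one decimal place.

37.9

Δg_SB(A) = 982520.50 − 982653.88 + 0.3086×949.8 − 0.04193×2.68×949.8 = 53.00 mGal
Δg_SB(B) = 982604.65 − 982653.88 + 0.3086×714.1 − 0.04193×2.68×714.1 = 90.90 mGal
Difference = 90.90 − (53.00) = 37.90 mGal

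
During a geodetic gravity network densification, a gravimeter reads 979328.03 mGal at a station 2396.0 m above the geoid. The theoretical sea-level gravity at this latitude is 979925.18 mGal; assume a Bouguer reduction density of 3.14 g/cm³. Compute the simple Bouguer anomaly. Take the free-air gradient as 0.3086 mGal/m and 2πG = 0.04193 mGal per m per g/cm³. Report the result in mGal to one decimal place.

Free-air correction = 0.3086 × 2396.0 = 739.41 mGal
Free-air anomaly = 979328.03 − 979925.18 + (739.41) = 142.26 mGal
Bouguer slab correction = 0.04193 × 3.14 × 2396.0 = 315.46 mGal
Simple Bouguer anomaly = 142.26 − (315.46) = -173.20 mGal

-173.2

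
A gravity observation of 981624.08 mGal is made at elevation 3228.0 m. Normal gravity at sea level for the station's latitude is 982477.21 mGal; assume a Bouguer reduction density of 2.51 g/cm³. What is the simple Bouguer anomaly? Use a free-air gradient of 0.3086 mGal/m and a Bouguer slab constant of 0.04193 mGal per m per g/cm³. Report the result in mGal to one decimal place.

-196.7

Free-air correction = 0.3086 × 3228.0 = 996.16 mGal
Free-air anomaly = 981624.08 − 982477.21 + (996.16) = 143.03 mGal
Bouguer slab correction = 0.04193 × 2.51 × 3228.0 = 339.73 mGal
Simple Bouguer anomaly = 143.03 − (339.73) = -196.70 mGal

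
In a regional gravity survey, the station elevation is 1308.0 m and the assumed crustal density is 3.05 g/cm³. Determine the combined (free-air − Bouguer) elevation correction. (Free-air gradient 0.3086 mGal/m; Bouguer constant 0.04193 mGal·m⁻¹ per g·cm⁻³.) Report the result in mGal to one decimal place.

Combined gradient = 0.3086 − 0.04193 × 3.05 = 0.1807135 mGal/m
Combined elevation correction = 0.1807135 × 1308.0 = 236.4 mGal

236.4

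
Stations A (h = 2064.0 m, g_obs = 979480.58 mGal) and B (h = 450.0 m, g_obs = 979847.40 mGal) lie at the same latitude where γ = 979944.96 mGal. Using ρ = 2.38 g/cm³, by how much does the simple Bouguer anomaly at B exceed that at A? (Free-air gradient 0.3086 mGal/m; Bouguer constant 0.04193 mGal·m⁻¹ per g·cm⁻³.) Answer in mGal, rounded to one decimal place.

29.8

Δg_SB(A) = 979480.58 − 979944.96 + 0.3086×2064.0 − 0.04193×2.38×2064.0 = -33.40 mGal
Δg_SB(B) = 979847.40 − 979944.96 + 0.3086×450.0 − 0.04193×2.38×450.0 = -3.60 mGal
Difference = -3.60 − (-33.40) = 29.80 mGal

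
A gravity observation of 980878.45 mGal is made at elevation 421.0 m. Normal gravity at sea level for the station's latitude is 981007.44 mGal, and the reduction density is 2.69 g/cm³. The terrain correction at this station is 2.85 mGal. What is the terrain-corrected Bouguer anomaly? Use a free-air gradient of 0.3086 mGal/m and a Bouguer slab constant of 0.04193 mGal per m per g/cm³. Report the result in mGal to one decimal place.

Free-air correction = 0.3086 × 421.0 = 129.92 mGal
Free-air anomaly = 980878.45 − 981007.44 + (129.92) = 0.93 mGal
Bouguer slab correction = 0.04193 × 2.69 × 421.0 = 47.49 mGal
Simple Bouguer anomaly = 0.93 − (47.49) = -46.56 mGal
Complete Bouguer anomaly = -46.56 + 2.85 = -43.71 mGal

-43.7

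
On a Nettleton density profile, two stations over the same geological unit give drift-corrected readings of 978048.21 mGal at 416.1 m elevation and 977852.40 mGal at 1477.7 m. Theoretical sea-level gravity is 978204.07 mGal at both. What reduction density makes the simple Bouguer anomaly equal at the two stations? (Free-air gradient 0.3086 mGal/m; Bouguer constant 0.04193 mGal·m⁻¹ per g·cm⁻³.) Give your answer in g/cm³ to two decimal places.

Δg_obs = 977852.40 − 978048.21 = -195.81 mGal over Δh = 1477.7 − 416.1 = 1061.6 m
Equal Bouguer anomalies ⇒ Δg_obs + (0.3086 − 0.04193ρ)·Δh = 0
0.3086 − 0.04193ρ = −Δg_obs/Δh = 0.18445
ρ = (0.3086 − 0.18445) / 0.04193 = 2.96 g/cm³

2.96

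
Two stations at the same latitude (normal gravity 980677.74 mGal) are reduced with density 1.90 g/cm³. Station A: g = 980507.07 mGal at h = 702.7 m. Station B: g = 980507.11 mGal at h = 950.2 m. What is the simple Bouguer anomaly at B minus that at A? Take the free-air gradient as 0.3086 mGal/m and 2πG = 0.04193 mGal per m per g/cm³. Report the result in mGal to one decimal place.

56.7

Δg_SB(A) = 980507.07 − 980677.74 + 0.3086×702.7 − 0.04193×1.90×702.7 = -9.80 mGal
Δg_SB(B) = 980507.11 − 980677.74 + 0.3086×950.2 − 0.04193×1.90×950.2 = 46.90 mGal
Difference = 46.90 − (-9.80) = 56.70 mGal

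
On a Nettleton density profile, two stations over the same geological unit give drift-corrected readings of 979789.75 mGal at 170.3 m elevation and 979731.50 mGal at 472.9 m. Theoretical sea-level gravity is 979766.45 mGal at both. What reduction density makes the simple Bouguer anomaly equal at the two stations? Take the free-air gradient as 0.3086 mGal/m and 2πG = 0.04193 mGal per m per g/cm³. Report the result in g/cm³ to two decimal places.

2.77

Δg_obs = 979731.50 − 979789.75 = -58.25 mGal over Δh = 472.9 − 170.3 = 302.6 m
Equal Bouguer anomalies ⇒ Δg_obs + (0.3086 − 0.04193ρ)·Δh = 0
0.3086 − 0.04193ρ = −Δg_obs/Δh = 0.19250
ρ = (0.3086 − 0.19250) / 0.04193 = 2.77 g/cm³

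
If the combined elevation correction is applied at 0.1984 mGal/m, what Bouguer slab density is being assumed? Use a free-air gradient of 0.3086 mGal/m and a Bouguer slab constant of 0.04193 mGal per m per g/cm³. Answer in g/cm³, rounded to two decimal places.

2.63

0.1984 = 0.3086 − 0.04193 × ρ
ρ = (0.3086 − 0.1984) / 0.04193 = 2.63 g/cm³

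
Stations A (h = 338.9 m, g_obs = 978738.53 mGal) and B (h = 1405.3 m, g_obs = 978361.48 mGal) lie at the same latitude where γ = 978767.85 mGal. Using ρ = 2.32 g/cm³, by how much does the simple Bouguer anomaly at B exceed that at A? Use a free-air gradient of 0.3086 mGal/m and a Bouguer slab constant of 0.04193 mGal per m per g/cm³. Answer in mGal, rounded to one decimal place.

Δg_SB(A) = 978738.53 − 978767.85 + 0.3086×338.9 − 0.04193×2.32×338.9 = 42.30 mGal
Δg_SB(B) = 978361.48 − 978767.85 + 0.3086×1405.3 − 0.04193×2.32×1405.3 = -109.40 mGal
Difference = -109.40 − (42.30) = -151.70 mGal

-151.7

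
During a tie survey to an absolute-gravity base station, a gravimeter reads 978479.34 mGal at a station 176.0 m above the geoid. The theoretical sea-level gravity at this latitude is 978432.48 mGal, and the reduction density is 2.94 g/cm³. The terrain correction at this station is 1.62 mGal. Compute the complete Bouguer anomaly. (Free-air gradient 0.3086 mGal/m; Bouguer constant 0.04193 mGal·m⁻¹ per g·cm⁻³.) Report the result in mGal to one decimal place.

Free-air correction = 0.3086 × 176.0 = 54.31 mGal
Free-air anomaly = 978479.34 − 978432.48 + (54.31) = 101.17 mGal
Bouguer slab correction = 0.04193 × 2.94 × 176.0 = 21.70 mGal
Simple Bouguer anomaly = 101.17 − (21.70) = 79.47 mGal
Complete Bouguer anomaly = 79.47 + 1.62 = 81.09 mGal

81.1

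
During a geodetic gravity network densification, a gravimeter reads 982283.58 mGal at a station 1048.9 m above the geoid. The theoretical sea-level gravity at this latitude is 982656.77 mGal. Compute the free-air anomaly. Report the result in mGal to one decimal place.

-49.5

Free-air correction = 0.3086 × 1048.9 = 323.69 mGal
Free-air anomaly = 982283.58 − 982656.77 + (323.69) = -49.50 mGal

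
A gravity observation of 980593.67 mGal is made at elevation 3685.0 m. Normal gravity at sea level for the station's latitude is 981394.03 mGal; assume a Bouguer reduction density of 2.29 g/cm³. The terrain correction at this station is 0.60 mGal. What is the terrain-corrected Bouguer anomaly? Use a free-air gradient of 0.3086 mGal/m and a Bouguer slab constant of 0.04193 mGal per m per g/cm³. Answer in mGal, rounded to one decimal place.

Free-air correction = 0.3086 × 3685.0 = 1137.19 mGal
Free-air anomaly = 980593.67 − 981394.03 + (1137.19) = 336.83 mGal
Bouguer slab correction = 0.04193 × 2.29 × 3685.0 = 353.83 mGal
Simple Bouguer anomaly = 336.83 − (353.83) = -17.00 mGal
Complete Bouguer anomaly = -17.00 + 0.60 = -16.40 mGal

-16.4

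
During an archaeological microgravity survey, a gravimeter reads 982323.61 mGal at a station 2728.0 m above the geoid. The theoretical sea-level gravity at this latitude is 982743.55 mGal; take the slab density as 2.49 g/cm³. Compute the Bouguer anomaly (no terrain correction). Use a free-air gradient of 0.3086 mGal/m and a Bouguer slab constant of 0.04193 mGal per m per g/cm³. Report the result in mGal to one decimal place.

137.1

Free-air correction = 0.3086 × 2728.0 = 841.86 mGal
Free-air anomaly = 982323.61 − 982743.55 + (841.86) = 421.92 mGal
Bouguer slab correction = 0.04193 × 2.49 × 2728.0 = 284.82 mGal
Simple Bouguer anomaly = 421.92 − (284.82) = 137.10 mGal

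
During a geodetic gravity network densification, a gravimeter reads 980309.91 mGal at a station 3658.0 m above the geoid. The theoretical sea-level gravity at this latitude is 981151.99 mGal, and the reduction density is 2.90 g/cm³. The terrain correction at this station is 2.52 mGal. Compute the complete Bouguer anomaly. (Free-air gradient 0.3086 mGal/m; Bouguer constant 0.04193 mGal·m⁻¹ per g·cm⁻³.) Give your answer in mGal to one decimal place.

-155.5

Free-air correction = 0.3086 × 3658.0 = 1128.86 mGal
Free-air anomaly = 980309.91 − 981151.99 + (1128.86) = 286.78 mGal
Bouguer slab correction = 0.04193 × 2.90 × 3658.0 = 444.80 mGal
Simple Bouguer anomaly = 286.78 − (444.80) = -158.02 mGal
Complete Bouguer anomaly = -158.02 + 2.52 = -155.50 mGal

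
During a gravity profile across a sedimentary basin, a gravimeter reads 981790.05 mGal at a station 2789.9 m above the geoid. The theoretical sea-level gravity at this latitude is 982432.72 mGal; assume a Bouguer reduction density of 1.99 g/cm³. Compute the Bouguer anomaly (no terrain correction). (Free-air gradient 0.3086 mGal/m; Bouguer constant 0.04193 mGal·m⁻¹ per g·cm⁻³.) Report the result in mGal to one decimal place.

Free-air correction = 0.3086 × 2789.9 = 860.96 mGal
Free-air anomaly = 981790.05 − 982432.72 + (860.96) = 218.29 mGal
Bouguer slab correction = 0.04193 × 1.99 × 2789.9 = 232.79 mGal
Simple Bouguer anomaly = 218.29 − (232.79) = -14.50 mGal

-14.5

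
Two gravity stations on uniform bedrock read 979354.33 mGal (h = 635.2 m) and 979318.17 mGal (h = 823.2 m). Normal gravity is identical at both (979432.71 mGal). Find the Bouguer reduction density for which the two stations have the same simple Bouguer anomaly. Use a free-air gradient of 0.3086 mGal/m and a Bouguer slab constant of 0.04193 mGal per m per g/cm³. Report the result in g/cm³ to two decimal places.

2.77

Δg_obs = 979318.17 − 979354.33 = -36.16 mGal over Δh = 823.2 − 635.2 = 188.0 m
Equal Bouguer anomalies ⇒ Δg_obs + (0.3086 − 0.04193ρ)·Δh = 0
0.3086 − 0.04193ρ = −Δg_obs/Δh = 0.19234
ρ = (0.3086 − 0.19234) / 0.04193 = 2.77 g/cm³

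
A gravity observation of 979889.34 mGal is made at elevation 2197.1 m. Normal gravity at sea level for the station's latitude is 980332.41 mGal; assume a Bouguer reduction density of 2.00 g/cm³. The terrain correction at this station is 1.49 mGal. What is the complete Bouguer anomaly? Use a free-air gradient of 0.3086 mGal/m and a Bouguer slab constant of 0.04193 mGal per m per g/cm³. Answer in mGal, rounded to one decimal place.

Free-air correction = 0.3086 × 2197.1 = 678.03 mGal
Free-air anomaly = 979889.34 − 980332.41 + (678.03) = 234.96 mGal
Bouguer slab correction = 0.04193 × 2.00 × 2197.1 = 184.25 mGal
Simple Bouguer anomaly = 234.96 − (184.25) = 50.71 mGal
Complete Bouguer anomaly = 50.71 + 1.49 = 52.20 mGal

52.2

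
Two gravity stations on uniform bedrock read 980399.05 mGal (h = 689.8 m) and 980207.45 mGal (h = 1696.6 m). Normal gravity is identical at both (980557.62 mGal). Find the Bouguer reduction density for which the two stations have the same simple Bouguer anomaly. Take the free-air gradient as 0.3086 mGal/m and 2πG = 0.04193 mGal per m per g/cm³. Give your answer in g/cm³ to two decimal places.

Δg_obs = 980207.45 − 980399.05 = -191.60 mGal over Δh = 1696.6 − 689.8 = 1006.8 m
Equal Bouguer anomalies ⇒ Δg_obs + (0.3086 − 0.04193ρ)·Δh = 0
0.3086 − 0.04193ρ = −Δg_obs/Δh = 0.19031
ρ = (0.3086 − 0.19031) / 0.04193 = 2.82 g/cm³

2.82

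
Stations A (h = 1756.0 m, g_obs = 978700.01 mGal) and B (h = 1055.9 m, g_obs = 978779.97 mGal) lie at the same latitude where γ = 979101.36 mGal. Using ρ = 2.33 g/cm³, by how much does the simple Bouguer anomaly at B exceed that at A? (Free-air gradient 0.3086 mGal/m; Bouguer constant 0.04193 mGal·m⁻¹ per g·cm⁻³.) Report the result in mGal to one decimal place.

Δg_SB(A) = 978700.01 − 979101.36 + 0.3086×1756.0 − 0.04193×2.33×1756.0 = -31.00 mGal
Δg_SB(B) = 978779.97 − 979101.36 + 0.3086×1055.9 − 0.04193×2.33×1055.9 = -98.70 mGal
Difference = -98.70 − (-31.00) = -67.70 mGal

-67.7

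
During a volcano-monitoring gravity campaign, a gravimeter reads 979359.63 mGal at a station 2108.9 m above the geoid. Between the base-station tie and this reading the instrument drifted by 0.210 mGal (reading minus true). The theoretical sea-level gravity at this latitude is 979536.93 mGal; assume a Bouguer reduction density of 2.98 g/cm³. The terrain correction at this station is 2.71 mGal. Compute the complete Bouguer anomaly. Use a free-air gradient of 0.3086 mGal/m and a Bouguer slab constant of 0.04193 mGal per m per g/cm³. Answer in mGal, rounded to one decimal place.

212.5

Drift-corrected reading = 979359.63 − (0.210) = 979359.420 mGal
Free-air correction = 0.3086 × 2108.9 = 650.81 mGal
Free-air anomaly = 979359.420 − 979536.93 + (650.81) = 473.300 mGal
Bouguer slab correction = 0.04193 × 2.98 × 2108.9 = 263.51 mGal
Simple Bouguer anomaly = 473.300 − (263.51) = 209.790 mGal
Complete Bouguer anomaly = 209.790 + 2.71 = 212.500 mGal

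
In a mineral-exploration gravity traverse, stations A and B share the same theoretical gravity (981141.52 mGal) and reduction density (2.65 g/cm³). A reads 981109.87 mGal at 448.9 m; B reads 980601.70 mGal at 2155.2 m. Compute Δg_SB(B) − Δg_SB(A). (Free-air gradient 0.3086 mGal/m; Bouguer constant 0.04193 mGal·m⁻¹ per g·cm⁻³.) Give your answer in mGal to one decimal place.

Δg_SB(A) = 981109.87 − 981141.52 + 0.3086×448.9 − 0.04193×2.65×448.9 = 57.00 mGal
Δg_SB(B) = 980601.70 − 981141.52 + 0.3086×2155.2 − 0.04193×2.65×2155.2 = -114.20 mGal
Difference = -114.20 − (57.00) = -171.20 mGal

-171.2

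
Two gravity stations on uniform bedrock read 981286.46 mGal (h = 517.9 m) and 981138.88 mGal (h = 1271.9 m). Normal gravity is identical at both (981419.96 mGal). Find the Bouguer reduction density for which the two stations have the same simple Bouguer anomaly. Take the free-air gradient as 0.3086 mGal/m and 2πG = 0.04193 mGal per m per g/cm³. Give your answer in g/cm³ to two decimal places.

Δg_obs = 981138.88 − 981286.46 = -147.58 mGal over Δh = 1271.9 − 517.9 = 754.0 m
Equal Bouguer anomalies ⇒ Δg_obs + (0.3086 − 0.04193ρ)·Δh = 0
0.3086 − 0.04193ρ = −Δg_obs/Δh = 0.19573
ρ = (0.3086 − 0.19573) / 0.04193 = 2.69 g/cm³

2.69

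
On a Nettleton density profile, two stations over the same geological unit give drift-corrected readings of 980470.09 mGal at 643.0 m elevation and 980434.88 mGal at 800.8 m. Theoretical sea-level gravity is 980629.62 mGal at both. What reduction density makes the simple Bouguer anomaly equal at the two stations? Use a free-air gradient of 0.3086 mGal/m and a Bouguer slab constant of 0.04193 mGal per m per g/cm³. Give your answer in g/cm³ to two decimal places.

Δg_obs = 980434.88 − 980470.09 = -35.21 mGal over Δh = 800.8 − 643.0 = 157.8 m
Equal Bouguer anomalies ⇒ Δg_obs + (0.3086 − 0.04193ρ)·Δh = 0
0.3086 − 0.04193ρ = −Δg_obs/Δh = 0.22313
ρ = (0.3086 − 0.22313) / 0.04193 = 2.04 g/cm³

2.04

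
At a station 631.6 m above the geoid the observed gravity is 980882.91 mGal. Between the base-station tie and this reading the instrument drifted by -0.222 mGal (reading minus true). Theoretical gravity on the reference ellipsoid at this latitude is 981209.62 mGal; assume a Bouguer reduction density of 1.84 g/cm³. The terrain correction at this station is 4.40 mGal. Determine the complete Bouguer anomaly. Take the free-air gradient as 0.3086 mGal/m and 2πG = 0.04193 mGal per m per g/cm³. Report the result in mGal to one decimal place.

Drift-corrected reading = 980882.91 − (-0.222) = 980883.132 mGal
Free-air correction = 0.3086 × 631.6 = 194.91 mGal
Free-air anomaly = 980883.132 − 981209.62 + (194.91) = -131.578 mGal
Bouguer slab correction = 0.04193 × 1.84 × 631.6 = 48.73 mGal
Simple Bouguer anomaly = -131.578 − (48.73) = -180.308 mGal
Complete Bouguer anomaly = -180.308 + 4.40 = -175.908 mGal

-175.9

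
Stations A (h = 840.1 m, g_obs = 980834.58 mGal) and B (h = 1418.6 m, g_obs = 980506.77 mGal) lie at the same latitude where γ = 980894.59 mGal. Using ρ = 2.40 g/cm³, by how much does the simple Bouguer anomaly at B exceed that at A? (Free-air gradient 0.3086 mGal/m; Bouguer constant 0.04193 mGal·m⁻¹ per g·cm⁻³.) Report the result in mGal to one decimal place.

Δg_SB(A) = 980834.58 − 980894.59 + 0.3086×840.1 − 0.04193×2.40×840.1 = 114.70 mGal
Δg_SB(B) = 980506.77 − 980894.59 + 0.3086×1418.6 − 0.04193×2.40×1418.6 = -92.80 mGal
Difference = -92.80 − (114.70) = -207.50 mGal

-207.5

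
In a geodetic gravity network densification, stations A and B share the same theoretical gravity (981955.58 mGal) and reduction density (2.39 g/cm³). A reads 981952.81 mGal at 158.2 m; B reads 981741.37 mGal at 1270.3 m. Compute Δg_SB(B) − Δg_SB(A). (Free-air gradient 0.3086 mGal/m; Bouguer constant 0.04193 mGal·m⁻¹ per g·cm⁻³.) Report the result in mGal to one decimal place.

Δg_SB(A) = 981952.81 − 981955.58 + 0.3086×158.2 − 0.04193×2.39×158.2 = 30.20 mGal
Δg_SB(B) = 981741.37 − 981955.58 + 0.3086×1270.3 − 0.04193×2.39×1270.3 = 50.50 mGal
Difference = 50.50 − (30.20) = 20.30 mGal

20.3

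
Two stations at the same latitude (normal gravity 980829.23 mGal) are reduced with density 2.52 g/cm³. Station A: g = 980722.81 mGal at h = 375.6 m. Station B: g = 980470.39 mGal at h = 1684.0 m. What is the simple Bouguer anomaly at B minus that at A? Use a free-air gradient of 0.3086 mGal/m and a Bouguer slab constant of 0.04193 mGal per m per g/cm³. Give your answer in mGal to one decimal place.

13.1

Δg_SB(A) = 980722.81 − 980829.23 + 0.3086×375.6 − 0.04193×2.52×375.6 = -30.20 mGal
Δg_SB(B) = 980470.39 − 980829.23 + 0.3086×1684.0 − 0.04193×2.52×1684.0 = -17.10 mGal
Difference = -17.10 − (-30.20) = 13.10 mGal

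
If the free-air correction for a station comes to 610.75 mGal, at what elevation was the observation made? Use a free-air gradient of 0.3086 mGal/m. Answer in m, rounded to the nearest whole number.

1979

h = 610.75 / 0.3086 = 1979.10 m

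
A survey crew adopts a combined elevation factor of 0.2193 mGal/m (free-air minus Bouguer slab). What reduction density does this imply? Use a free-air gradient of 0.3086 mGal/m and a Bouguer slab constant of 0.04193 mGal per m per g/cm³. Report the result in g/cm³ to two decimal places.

0.2193 = 0.3086 − 0.04193 × ρ
ρ = (0.3086 − 0.2193) / 0.04193 = 2.13 g/cm³

2.13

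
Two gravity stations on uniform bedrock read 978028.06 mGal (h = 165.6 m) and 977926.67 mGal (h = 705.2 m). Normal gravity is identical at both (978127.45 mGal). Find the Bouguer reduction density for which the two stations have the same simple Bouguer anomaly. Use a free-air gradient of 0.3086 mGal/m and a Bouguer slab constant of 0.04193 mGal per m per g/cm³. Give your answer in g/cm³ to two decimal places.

2.88

Δg_obs = 977926.67 − 978028.06 = -101.39 mGal over Δh = 705.2 − 165.6 = 539.6 m
Equal Bouguer anomalies ⇒ Δg_obs + (0.3086 − 0.04193ρ)·Δh = 0
0.3086 − 0.04193ρ = −Δg_obs/Δh = 0.18790
ρ = (0.3086 − 0.18790) / 0.04193 = 2.88 g/cm³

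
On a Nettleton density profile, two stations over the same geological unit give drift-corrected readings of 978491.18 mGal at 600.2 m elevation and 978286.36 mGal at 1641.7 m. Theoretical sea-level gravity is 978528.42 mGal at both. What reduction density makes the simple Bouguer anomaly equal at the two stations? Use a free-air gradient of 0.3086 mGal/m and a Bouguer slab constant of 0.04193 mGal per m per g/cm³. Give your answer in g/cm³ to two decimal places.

2.67

Δg_obs = 978286.36 − 978491.18 = -204.82 mGal over Δh = 1641.7 − 600.2 = 1041.5 m
Equal Bouguer anomalies ⇒ Δg_obs + (0.3086 − 0.04193ρ)·Δh = 0
0.3086 − 0.04193ρ = −Δg_obs/Δh = 0.19666
ρ = (0.3086 − 0.19666) / 0.04193 = 2.67 g/cm³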